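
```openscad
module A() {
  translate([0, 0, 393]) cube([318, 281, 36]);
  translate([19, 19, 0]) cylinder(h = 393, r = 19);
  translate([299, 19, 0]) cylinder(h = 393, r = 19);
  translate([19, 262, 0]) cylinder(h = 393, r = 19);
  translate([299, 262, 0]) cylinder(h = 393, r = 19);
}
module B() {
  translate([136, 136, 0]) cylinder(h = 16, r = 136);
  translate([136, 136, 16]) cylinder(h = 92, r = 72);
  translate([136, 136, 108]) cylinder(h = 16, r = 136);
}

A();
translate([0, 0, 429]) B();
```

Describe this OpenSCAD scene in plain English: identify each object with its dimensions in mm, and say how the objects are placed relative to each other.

A is a four-legged stool. The seat is a 318×281×36 mm slab whose top surface is at z = 429 mm; four round legs, each 38 mm in diameter, run from the floor (z = 0) to the underside of the seat, each leg's axis is inset half a diameter from the nearest pair of seat edges (so the leg's bounding box is flush with the corner).

B is a spool: two coaxial disc flanges of radius 136 mm and thickness 16 mm, joined by a core cylinder of radius 72 mm and height 92 mm. The lower flange rests on z = 0 and the three cylinders share a vertical axis.

The spool is on top of the stool.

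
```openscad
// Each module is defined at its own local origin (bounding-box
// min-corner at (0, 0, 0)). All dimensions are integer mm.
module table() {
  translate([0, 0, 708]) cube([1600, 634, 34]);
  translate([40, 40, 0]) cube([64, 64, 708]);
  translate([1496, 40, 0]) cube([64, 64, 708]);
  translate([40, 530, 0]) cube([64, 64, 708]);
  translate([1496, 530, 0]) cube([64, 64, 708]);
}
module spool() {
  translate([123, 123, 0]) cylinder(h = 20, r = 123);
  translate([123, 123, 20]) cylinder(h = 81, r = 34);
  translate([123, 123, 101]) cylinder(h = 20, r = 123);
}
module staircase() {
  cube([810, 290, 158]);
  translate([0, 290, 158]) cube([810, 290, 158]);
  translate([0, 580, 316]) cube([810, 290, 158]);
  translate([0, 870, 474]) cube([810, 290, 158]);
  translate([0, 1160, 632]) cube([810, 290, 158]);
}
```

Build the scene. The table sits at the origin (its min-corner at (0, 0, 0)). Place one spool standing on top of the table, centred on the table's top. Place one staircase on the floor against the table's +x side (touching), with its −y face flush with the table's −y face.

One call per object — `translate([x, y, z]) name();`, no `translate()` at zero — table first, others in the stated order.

table();
translate([677, 194, 742]) spool();
translate([1600, 0, 0]) staircase();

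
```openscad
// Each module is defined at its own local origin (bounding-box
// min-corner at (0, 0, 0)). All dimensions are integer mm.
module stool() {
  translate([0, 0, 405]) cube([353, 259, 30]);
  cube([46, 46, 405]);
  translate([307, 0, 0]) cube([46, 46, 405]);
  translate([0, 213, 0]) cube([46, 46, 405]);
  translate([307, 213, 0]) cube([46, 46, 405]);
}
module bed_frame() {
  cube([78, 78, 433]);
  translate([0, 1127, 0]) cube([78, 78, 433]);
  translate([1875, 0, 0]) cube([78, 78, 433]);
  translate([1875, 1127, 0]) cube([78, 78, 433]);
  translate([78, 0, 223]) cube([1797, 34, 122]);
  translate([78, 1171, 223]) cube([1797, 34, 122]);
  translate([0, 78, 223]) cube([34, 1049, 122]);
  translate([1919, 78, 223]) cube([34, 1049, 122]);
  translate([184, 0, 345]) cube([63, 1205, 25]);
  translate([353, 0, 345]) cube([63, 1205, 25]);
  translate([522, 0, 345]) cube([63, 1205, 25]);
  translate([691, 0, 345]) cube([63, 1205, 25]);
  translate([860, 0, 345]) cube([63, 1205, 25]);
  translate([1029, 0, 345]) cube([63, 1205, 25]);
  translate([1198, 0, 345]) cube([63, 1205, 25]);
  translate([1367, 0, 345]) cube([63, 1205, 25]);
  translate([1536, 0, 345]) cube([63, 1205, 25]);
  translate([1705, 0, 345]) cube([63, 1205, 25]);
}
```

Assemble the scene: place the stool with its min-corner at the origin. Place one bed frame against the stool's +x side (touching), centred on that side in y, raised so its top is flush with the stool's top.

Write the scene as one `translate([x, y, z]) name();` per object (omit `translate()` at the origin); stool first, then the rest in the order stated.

stool();
translate([353, -473, 2]) bed_frame();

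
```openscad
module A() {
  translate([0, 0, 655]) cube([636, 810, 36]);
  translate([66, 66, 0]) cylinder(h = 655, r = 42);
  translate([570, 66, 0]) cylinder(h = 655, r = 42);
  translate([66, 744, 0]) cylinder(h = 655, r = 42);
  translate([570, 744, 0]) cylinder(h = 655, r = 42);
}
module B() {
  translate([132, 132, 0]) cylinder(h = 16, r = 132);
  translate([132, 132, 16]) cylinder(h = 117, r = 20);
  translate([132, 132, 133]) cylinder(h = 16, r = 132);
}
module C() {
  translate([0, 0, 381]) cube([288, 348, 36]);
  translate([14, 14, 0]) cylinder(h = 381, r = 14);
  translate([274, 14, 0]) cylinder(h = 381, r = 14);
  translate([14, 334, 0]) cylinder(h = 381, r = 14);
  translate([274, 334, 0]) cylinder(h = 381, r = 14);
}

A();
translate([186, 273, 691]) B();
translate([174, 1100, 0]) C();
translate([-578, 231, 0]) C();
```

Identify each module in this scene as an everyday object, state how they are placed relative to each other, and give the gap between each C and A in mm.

A is a table. B is a spool. C is a stool. The spool is on top of the table, centred. Two stools sit around the table at the +y, −x sides. The gap between each stool and the table is 290 mm.

Each stool's nearest face is 290 mm from the table's bounding box.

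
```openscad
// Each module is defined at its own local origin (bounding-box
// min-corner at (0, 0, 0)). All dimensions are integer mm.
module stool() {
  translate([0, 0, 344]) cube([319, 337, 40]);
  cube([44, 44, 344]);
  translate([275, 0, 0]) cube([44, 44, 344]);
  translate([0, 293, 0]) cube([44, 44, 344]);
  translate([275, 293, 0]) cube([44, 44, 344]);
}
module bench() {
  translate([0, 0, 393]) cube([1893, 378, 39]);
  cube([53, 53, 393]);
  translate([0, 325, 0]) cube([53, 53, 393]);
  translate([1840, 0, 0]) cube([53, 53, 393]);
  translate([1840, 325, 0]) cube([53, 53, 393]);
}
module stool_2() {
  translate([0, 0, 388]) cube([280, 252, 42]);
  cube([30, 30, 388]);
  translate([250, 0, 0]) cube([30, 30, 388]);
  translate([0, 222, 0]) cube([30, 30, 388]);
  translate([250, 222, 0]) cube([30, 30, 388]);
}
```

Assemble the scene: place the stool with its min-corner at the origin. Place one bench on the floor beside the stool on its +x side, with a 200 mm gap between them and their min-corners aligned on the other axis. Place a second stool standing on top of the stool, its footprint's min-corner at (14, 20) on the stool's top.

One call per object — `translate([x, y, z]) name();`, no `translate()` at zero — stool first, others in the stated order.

stool();
translate([519, 0, 0]) bench();
translate([14, 20, 384]) stool_2();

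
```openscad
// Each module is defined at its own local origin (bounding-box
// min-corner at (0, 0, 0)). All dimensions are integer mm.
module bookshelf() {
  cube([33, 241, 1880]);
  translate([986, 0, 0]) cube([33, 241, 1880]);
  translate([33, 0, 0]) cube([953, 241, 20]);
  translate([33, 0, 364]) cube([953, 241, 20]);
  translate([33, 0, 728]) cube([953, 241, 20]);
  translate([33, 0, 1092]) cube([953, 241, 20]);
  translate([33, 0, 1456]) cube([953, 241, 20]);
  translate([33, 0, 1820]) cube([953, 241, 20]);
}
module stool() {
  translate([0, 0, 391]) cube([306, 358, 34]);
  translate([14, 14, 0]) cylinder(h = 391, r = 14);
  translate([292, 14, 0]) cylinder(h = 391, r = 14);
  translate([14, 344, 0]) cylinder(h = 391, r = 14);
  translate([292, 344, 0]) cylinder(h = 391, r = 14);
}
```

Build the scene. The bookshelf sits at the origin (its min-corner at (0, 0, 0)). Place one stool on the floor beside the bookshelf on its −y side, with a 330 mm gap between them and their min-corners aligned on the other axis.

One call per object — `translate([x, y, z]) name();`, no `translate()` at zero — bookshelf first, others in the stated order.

bookshelf();
translate([0, -688, 0]) stool();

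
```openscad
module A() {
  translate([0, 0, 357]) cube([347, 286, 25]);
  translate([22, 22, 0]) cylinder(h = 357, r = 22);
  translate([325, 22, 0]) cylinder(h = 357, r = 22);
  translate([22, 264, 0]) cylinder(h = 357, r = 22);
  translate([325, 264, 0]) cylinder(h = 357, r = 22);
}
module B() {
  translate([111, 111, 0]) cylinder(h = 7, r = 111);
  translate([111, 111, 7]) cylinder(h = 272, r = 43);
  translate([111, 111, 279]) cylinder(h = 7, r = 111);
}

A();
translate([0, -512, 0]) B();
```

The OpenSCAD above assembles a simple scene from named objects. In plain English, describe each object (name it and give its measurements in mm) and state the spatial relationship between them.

A is a four-legged stool. The seat is a 347×286×25 mm slab whose top surface is at z = 382 mm; four round legs, each 44 mm in diameter, run from the floor (z = 0) to the underside of the seat, each leg's axis is inset half a diameter from the nearest pair of seat edges (so the leg's bounding box is flush with the corner).

B is a spool: two coaxial disc flanges of radius 111 mm and thickness 7 mm, joined by a core cylinder of radius 43 mm and height 272 mm. The lower flange rests on z = 0 and the three cylinders share a vertical axis.

The spool is on the floor beside the stool on its −y side.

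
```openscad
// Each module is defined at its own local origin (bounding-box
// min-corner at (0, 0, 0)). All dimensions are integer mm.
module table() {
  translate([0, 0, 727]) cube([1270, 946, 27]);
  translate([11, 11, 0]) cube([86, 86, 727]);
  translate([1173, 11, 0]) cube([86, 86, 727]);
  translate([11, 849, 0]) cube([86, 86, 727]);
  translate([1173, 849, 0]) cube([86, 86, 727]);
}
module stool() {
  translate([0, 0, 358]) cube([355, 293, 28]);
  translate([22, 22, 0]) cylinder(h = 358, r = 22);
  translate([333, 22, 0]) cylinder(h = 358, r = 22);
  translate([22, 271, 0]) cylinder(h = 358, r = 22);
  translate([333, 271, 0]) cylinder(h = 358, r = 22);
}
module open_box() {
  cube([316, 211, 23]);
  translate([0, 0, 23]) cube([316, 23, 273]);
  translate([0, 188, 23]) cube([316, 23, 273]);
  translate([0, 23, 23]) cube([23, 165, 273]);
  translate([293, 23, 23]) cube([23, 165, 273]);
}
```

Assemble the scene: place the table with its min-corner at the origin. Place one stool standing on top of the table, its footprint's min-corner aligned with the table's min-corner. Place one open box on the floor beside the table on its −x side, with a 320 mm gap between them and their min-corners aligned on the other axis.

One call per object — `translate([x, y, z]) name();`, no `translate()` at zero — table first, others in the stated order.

table();
translate([0, 0, 754]) stool();
translate([-636, 0, 0]) open_box();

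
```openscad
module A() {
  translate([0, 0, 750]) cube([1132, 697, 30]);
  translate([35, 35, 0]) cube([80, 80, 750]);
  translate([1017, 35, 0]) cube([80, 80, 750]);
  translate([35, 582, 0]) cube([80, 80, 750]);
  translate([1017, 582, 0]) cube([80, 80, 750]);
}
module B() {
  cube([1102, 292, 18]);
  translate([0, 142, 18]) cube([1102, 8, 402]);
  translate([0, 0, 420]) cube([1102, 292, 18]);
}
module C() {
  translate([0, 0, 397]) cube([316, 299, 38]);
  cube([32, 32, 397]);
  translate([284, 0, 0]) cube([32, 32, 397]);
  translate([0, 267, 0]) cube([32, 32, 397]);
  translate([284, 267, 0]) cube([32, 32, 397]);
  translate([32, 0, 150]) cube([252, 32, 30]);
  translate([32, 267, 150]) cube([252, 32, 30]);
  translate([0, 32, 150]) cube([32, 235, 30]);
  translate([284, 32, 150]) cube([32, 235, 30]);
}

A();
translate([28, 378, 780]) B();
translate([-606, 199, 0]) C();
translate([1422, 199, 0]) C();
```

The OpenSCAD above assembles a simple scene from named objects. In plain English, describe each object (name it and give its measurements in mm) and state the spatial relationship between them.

A is a rectangular dining table. The top is 1132×697×30 mm with its upper surface at z = 780 mm. It stands on four 80×80 mm square legs, each inset 35 mm from the nearest pair of top edges, running from the floor to the underside of the top.

B is an I-beam lying along x, 1102 mm long. Overall section height 438 mm. Two flanges 292 mm wide (y) and 18 mm thick, one on the floor and one at the top; a web 8 mm thick runs between them, centred on the flange width.

C is a four-legged stool. The seat is 316×299 mm, 38 mm thick, top at z = 435 mm. It stands on four square legs, each 32×32 mm in cross-section, from z = 0 to the seat underside, each flush with a corner of the seat. Four stretchers, 32 mm wide and 30 mm tall, connect adjacent legs with their undersides at z = 150 mm, each running between the inner faces of the legs it joins and aligned with the legs' outer faces on the other axis.

The I-beam is on top of the table. Two stools sit around the table at the −x, +x sides.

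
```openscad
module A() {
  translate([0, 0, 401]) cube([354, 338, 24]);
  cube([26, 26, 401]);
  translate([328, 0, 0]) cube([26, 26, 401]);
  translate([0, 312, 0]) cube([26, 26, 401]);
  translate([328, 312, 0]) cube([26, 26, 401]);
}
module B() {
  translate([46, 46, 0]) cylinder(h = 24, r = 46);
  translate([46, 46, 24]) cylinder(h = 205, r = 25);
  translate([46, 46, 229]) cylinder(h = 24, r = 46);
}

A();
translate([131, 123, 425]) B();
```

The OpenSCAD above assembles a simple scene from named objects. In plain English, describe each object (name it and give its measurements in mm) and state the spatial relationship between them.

A is a four-legged stool. The seat is 354×338 mm, 24 mm thick, top at z = 425 mm. It stands on four square legs, each 26×26 mm in cross-section, from z = 0 to the seat underside, each flush with a corner of the seat.

B is a spool: two coaxial disc flanges of radius 46 mm and thickness 24 mm, joined by a core cylinder of radius 25 mm and height 205 mm. The lower flange rests on z = 0 and the three cylinders share a vertical axis.

The spool is on top of the stool, centred.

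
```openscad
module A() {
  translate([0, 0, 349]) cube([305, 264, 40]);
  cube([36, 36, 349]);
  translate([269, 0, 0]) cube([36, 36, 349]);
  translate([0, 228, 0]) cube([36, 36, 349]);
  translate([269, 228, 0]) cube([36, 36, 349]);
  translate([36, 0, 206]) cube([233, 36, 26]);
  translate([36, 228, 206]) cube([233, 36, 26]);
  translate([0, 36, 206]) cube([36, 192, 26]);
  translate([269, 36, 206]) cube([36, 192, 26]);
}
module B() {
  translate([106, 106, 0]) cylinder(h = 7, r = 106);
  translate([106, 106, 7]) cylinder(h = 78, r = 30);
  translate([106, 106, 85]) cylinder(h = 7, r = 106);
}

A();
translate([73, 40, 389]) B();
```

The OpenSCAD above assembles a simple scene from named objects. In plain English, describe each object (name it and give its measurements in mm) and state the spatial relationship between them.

A is a simple wooden stool: a rectangular seat 305 mm (x) by 264 mm (y), 40 mm thick, top face at z = 389 mm, on four square legs, each 36×36 mm in cross-section. The legs rest on z = 0, each flush with a corner of the seat. Four stretchers, 36 mm wide and 26 mm tall, connect adjacent legs with their undersides at z = 206 mm, each running between the inner faces of the legs it joins and aligned with the legs' outer faces on the other axis.

B is a spool: two coaxial disc flanges of radius 106 mm and thickness 7 mm, joined by a core cylinder of radius 30 mm and height 78 mm. The lower flange rests on z = 0 and the three cylinders share a vertical axis.

The spool is on top of the stool.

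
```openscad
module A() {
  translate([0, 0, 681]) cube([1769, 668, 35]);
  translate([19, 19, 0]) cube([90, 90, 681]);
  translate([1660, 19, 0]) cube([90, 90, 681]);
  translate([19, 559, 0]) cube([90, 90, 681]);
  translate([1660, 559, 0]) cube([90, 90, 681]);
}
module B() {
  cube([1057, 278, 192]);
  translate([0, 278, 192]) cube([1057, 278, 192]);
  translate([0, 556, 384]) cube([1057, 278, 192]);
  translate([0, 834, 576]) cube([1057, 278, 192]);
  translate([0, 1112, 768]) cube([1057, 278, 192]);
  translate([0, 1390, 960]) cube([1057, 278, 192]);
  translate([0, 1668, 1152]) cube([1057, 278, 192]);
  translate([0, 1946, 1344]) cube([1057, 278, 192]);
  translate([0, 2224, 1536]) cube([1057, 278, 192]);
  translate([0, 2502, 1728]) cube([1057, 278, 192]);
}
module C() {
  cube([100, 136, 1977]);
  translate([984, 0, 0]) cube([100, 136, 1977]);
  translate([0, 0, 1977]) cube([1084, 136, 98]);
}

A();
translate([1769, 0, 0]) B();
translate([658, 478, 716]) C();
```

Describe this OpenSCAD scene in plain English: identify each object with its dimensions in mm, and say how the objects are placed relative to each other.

A is a table with a 1769×668 mm rectangular top, 35 mm thick, top surface at z = 716 mm, supported by four 90×90 mm square legs, each inset 19 mm from the nearest pair of top edges, running from the floor.

B is a straight staircase of 10 solid steps. Each step is 1057 mm wide (x), 278 mm deep (y, the going) and 192 mm tall (the rise). The first step rests on the floor; each subsequent step sits one going further in +y and one rise higher in +z, directly behind and above the previous step with no overlap.

C is a rectangular door frame: two vertical jambs of 100×136 mm section, 1977 mm tall, with a clear opening 884 mm wide between their inner faces. A header 98 mm tall and 136 mm deep lies on top of the jambs and spans the full outside width.

The staircase is against the table's +x side, with their −y faces flush. The door frame is on top of the table.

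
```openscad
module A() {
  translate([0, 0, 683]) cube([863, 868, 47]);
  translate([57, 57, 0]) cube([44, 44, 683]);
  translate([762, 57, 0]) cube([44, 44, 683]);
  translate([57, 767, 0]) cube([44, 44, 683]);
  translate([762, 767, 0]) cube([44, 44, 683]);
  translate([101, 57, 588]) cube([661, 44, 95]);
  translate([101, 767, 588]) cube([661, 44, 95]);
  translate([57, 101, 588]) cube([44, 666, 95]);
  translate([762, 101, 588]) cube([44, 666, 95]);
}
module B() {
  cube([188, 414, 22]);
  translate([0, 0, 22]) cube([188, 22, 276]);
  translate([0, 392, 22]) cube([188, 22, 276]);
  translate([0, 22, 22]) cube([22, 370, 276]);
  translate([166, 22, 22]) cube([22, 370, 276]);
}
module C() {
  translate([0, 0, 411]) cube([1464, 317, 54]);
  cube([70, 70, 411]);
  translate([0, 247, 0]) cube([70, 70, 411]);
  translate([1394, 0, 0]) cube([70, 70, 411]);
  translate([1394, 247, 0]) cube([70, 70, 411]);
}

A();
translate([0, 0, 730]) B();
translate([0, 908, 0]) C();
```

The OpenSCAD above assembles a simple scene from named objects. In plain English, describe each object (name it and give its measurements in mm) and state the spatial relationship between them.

A is a rectangular dining table. The top is 863×868×47 mm with its upper surface at z = 730 mm. It stands on four 44×44 mm square legs, each inset 57 mm from the nearest pair of top edges, running from the floor to the underside of the top. Four apron rails, 44 mm thick and 95 mm tall, run between adjacent legs with their top edges flush with the underside of the top and their outer faces flush with the legs' outer faces.

B is an open storage box with external size 188×414×298 mm and wall thickness 22 mm (the base is also 22 mm thick). The base covers the whole footprint; the four walls stand on the base, with the y-facing walls full-width and the x-facing walls fitting between their inner faces.

C is a long wooden bench with a 1464 mm (x) × 317 mm (y) seat, 54 mm thick, its top surface 465 mm above the floor. Four 70 mm square legs at the seat corners, flush with the edges, run from z = 0 to the seat underside.

The open box is on top of the table. The bench is on the floor beside the table on its +y side.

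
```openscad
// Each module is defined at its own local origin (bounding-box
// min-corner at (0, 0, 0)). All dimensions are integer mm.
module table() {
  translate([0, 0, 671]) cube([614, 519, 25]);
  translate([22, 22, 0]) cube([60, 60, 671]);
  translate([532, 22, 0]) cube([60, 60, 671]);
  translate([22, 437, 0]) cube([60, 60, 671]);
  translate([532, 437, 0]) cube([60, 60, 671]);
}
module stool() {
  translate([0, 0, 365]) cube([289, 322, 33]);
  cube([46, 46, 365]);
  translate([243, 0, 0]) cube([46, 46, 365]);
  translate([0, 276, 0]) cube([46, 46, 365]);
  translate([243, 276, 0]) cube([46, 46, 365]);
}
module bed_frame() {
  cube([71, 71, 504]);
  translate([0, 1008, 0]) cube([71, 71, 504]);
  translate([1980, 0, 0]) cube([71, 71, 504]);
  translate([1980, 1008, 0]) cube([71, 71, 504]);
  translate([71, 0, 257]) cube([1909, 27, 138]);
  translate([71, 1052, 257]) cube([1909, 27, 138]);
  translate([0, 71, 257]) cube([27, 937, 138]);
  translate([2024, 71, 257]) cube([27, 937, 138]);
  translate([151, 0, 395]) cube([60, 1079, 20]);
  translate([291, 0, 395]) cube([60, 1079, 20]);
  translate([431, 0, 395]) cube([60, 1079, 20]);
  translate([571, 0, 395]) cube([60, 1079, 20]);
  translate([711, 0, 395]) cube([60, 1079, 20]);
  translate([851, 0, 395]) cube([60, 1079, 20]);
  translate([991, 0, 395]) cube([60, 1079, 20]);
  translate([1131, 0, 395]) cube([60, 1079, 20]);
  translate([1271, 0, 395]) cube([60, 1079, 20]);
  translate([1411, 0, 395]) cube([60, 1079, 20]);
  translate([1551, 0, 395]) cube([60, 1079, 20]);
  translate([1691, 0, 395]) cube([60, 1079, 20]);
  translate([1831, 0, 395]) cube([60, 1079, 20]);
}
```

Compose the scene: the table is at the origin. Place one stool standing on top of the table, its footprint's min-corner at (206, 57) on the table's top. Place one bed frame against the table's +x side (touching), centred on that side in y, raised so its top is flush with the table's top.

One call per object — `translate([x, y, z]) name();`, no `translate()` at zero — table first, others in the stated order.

table();
translate([206, 57, 696]) stool();
translate([614, -280, 192]) bed_frame();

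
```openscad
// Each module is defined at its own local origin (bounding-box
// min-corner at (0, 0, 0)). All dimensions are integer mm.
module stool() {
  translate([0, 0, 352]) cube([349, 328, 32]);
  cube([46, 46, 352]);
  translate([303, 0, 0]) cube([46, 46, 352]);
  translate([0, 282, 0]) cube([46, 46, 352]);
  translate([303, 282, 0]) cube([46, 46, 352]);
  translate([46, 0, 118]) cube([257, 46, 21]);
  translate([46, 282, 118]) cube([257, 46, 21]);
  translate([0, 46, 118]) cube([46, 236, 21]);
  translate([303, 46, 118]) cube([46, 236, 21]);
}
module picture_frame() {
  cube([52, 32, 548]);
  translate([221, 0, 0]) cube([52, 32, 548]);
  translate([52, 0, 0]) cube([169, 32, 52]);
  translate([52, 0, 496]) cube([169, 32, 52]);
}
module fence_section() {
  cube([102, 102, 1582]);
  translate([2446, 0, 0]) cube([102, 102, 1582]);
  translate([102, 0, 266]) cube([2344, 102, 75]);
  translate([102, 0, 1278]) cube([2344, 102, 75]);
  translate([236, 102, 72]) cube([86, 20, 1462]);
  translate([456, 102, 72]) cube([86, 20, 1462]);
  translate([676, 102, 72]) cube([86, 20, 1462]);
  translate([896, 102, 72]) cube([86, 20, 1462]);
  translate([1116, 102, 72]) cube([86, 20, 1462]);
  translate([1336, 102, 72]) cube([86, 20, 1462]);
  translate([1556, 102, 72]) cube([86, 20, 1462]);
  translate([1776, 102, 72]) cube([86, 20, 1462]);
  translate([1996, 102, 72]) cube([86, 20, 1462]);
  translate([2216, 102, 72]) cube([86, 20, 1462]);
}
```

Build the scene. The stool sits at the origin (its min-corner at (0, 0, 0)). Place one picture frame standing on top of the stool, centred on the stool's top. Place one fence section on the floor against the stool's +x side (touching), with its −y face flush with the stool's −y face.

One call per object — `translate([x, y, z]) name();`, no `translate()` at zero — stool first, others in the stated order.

stool();
translate([38, 148, 384]) picture_frame();
translate([349, 0, 0]) fence_section();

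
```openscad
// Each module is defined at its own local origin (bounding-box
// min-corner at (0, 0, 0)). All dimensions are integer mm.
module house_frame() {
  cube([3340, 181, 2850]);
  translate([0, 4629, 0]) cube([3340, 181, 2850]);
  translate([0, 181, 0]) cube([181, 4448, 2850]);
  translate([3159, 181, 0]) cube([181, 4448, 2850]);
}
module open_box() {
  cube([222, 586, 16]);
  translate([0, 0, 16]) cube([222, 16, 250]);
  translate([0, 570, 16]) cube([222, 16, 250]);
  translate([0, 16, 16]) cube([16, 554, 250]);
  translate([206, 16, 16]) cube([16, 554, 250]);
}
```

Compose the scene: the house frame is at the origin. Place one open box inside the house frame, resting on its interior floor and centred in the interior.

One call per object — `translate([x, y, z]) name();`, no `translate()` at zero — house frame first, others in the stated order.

house_frame();
translate([1559, 2112, 0]) open_box();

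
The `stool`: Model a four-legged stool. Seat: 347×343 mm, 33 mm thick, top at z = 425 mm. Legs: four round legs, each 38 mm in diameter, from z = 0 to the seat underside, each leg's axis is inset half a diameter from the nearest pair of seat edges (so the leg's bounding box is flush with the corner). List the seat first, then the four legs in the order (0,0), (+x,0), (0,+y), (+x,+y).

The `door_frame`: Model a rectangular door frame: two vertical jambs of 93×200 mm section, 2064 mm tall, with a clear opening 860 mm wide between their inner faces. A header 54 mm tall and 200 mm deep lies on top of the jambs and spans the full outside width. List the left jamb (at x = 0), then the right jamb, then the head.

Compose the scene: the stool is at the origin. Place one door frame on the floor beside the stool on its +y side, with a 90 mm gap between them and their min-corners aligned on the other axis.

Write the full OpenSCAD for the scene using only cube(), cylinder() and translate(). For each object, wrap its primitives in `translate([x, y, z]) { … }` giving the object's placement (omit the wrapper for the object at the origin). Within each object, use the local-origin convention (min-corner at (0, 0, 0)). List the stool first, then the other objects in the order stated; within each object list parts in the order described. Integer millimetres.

translate([0, 0, 392]) cube([347, 343, 33]);
translate([19, 19, 0]) cylinder(h = 392, r = 19);
translate([328, 19, 0]) cylinder(h = 392, r = 19);
translate([19, 324, 0]) cylinder(h = 392, r = 19);
translate([328, 324, 0]) cylinder(h = 392, r = 19);
translate([0, 433, 0]) {
  cube([93, 200, 2064]);
  translate([953, 0, 0]) cube([93, 200, 2064]);
  translate([0, 0, 2064]) cube([1046, 200, 54]);
}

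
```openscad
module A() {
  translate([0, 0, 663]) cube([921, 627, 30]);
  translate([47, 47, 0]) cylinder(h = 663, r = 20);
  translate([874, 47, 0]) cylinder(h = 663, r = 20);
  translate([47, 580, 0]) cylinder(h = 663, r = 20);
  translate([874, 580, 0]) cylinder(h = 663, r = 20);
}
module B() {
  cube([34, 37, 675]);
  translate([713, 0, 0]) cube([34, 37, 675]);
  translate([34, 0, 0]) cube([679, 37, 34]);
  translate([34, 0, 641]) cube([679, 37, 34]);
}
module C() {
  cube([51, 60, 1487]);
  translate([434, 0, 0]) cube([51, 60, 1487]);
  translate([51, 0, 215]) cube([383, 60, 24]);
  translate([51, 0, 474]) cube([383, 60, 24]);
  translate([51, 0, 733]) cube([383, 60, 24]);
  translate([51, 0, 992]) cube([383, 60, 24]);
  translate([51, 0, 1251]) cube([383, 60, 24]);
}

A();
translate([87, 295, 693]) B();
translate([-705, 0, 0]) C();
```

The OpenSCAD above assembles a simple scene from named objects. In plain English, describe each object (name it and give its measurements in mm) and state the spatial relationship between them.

A is a table: top 921 mm (x) × 627 mm (y), 30 mm thick, upper face at z = 693 mm, on four round legs of 40 mm diameter, each leg's bounding box inset 27 mm from the nearest pair of top edges, running from z = 0 to the bottom of the top.

B is a picture frame with a 679×607 mm rectangular opening (x by z) and a uniform 34 mm border on every side. Frame depth is 37 mm along y. It is built from two vertical stiles running the full outside height and two horizontal rails spanning the gap between the stiles.

C is a straight ladder. Two 51×60 mm vertical rails, 1487 mm tall, stand 485 mm apart (outside-to-outside) with their front faces coplanar on the −y side. 5 rungs, each 60 mm deep and 24 mm tall, span between the inner faces of the rails, front faces flush with the rails. The lowest rung's underside is at z = 215 mm and rungs are spaced 259 mm apart (underside to underside).

The picture frame is on top of the table, centred. The ladder is on the floor beside the table on its −x side.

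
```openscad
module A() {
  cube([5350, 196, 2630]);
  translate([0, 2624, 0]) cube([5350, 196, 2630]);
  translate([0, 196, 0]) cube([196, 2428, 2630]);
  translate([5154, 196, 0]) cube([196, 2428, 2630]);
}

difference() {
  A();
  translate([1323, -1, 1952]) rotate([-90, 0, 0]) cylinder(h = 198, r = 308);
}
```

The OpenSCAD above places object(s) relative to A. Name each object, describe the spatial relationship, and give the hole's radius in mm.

A is a house frame. The house frame has a circular hole through its front wall. The hole's radius is 308 mm.

The subtracted cylinder has r = 308 mm.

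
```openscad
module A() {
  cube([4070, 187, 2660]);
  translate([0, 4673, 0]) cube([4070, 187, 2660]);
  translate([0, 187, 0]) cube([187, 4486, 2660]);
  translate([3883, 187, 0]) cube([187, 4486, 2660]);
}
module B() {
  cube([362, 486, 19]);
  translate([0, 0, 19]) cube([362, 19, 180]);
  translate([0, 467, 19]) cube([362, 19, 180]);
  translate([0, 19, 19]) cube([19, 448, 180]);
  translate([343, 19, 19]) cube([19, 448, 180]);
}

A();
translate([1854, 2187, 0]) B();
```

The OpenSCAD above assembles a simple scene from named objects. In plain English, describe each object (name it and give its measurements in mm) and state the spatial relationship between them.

A is the wall frame of a small rectangular building: four walls, each 2660 mm tall and 187 mm thick, enclosing a footprint 4070 mm (x) by 4860 mm (y) outside-to-outside, with no floor or roof. The front and back walls (the −y and +y sides) span the full width; the two side walls fit between them.

B is an open storage box with external size 362×486×199 mm and wall thickness 19 mm (the base is also 19 mm thick). The base covers the whole footprint; the four walls stand on the base, with the y-facing walls full-width and the x-facing walls fitting between their inner faces.

The open box sits inside the house frame, centred.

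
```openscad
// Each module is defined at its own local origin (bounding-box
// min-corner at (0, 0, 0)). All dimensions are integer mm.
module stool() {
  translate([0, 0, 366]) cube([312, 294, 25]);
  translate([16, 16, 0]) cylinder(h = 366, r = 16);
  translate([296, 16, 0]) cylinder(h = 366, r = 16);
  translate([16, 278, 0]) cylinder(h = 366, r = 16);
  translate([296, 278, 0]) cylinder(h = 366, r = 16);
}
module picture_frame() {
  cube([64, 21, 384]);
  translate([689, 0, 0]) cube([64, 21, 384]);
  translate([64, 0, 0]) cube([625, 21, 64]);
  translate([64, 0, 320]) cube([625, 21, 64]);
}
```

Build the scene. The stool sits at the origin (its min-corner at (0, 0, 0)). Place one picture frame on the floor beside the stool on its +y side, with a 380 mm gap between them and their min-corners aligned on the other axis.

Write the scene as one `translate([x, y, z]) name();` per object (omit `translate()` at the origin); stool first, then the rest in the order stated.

stool();
translate([0, 674, 0]) picture_frame();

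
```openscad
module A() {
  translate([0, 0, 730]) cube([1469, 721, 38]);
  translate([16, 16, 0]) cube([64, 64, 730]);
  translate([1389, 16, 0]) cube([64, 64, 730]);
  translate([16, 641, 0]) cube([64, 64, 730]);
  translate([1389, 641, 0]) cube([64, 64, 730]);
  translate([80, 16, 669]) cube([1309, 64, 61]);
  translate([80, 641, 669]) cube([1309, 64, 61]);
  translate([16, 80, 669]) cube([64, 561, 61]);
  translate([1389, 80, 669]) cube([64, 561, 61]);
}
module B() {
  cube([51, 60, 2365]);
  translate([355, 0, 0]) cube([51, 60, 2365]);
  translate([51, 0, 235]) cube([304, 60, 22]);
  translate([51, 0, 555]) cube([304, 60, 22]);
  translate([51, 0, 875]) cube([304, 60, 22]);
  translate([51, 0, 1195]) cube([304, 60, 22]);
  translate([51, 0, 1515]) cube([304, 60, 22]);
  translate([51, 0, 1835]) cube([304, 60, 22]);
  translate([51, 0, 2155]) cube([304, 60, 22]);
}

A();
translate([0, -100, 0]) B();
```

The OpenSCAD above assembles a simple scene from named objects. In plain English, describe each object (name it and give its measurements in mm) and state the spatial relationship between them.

A is a table: top 1469 mm (x) × 721 mm (y), 38 mm thick, upper face at z = 768 mm, on four 64×64 mm square legs, each inset 16 mm from the nearest pair of top edges, running from z = 0 to the bottom of the top. Four apron rails, 64 mm thick and 61 mm tall, run between adjacent legs with their top edges flush with the underside of the top and their outer faces flush with the legs' outer faces.

B is a wooden ladder with two side rails of 51×60 mm section and 2365 mm height, set 406 mm apart overall. Between them run 7 rectangular rungs (60 mm deep, 22 mm thick), front faces flush with the rails' −y face. The bottom of the first rung is 235 mm above the floor and each subsequent rung is 320 mm higher than the one below.

The ladder is on the floor beside the table on its −y side.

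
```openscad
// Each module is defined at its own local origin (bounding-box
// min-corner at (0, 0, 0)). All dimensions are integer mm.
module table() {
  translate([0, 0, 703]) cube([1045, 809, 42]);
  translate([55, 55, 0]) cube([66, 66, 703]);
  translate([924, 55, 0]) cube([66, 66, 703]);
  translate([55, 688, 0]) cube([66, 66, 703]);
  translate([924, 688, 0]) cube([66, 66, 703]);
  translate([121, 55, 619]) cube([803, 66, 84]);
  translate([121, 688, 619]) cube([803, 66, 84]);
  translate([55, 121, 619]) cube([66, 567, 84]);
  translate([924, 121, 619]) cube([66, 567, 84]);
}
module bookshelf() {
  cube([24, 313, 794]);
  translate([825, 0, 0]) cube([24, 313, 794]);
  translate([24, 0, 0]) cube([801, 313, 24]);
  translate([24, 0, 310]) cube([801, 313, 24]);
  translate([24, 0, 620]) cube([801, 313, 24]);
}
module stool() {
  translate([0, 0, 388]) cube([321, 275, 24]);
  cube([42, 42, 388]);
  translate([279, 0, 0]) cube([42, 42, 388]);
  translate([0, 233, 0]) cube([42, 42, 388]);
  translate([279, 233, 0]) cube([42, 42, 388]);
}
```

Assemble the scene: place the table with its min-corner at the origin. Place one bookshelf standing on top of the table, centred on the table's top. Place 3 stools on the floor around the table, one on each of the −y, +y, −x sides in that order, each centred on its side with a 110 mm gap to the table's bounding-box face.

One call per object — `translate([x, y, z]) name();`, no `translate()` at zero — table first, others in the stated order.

table();
translate([98, 248, 745]) bookshelf();
translate([362, -385, 0]) stool();
translate([362, 919, 0]) stool();
translate([-431, 267, 0]) stool();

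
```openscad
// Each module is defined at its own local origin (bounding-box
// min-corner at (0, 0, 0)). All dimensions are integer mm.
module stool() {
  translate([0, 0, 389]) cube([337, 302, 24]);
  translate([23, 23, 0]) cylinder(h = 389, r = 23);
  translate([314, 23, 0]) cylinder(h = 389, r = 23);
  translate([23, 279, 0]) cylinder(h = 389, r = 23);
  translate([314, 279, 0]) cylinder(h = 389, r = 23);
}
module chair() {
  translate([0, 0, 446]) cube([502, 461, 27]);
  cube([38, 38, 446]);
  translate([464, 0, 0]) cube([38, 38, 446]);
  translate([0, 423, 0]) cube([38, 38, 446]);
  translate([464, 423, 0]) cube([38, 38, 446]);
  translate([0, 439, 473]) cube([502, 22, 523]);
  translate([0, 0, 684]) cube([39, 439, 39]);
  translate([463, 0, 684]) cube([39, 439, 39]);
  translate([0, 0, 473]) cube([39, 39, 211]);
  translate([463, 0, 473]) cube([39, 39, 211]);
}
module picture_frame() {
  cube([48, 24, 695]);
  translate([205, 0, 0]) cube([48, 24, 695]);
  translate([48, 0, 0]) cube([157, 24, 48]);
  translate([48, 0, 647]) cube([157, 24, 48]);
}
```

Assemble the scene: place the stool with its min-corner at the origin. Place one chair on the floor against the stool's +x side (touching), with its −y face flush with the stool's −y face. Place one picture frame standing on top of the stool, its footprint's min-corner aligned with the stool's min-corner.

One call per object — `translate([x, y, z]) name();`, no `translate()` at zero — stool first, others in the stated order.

stool();
translate([337, 0, 0]) chair();
translate([0, 0, 413]) picture_frame();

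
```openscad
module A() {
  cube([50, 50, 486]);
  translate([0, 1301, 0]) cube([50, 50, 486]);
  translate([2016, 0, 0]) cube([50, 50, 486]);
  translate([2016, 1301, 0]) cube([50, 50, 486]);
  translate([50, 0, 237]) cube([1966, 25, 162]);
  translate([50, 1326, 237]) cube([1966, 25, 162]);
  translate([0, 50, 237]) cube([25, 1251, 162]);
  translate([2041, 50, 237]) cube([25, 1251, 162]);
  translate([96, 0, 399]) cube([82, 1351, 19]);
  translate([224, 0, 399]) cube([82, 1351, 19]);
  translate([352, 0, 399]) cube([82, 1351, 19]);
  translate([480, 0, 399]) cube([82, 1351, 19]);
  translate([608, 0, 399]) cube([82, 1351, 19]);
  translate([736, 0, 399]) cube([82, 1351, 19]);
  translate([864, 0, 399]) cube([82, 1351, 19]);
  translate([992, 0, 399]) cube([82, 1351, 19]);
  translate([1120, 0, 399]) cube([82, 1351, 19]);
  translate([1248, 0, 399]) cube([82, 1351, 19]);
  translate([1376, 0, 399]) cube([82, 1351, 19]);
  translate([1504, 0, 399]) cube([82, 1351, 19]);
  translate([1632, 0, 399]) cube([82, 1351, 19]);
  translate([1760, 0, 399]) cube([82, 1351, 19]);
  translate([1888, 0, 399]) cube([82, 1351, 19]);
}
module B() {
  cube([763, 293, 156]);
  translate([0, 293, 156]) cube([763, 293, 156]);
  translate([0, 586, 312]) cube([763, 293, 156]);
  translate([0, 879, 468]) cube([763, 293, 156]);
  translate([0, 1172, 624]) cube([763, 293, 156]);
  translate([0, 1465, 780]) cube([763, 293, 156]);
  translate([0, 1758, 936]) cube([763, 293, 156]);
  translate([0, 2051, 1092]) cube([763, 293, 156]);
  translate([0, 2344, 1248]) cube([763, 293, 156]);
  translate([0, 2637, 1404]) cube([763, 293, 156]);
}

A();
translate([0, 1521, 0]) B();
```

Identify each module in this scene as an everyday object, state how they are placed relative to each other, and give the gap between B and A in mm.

The staircase's nearest face is 170 mm from the bed frame's +y face.

A is a bed frame. B is a staircase. The staircase is on the floor beside the bed frame on its +y side. The gap between the staircase and the bed frame is 170 mm.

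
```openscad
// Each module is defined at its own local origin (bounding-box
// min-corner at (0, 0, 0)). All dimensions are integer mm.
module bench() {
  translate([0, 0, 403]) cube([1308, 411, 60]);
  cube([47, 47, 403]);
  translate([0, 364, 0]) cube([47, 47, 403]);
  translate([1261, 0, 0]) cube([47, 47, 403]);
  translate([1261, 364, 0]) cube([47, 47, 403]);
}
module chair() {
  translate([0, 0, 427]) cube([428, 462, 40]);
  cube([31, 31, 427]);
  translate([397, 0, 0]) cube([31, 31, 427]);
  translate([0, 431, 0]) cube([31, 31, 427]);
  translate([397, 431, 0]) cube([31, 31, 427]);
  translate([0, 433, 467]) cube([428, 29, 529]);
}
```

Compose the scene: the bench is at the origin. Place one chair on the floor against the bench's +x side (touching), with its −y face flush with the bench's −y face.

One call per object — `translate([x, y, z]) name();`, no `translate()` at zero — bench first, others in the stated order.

bench();
translate([1308, 0, 0]) chair();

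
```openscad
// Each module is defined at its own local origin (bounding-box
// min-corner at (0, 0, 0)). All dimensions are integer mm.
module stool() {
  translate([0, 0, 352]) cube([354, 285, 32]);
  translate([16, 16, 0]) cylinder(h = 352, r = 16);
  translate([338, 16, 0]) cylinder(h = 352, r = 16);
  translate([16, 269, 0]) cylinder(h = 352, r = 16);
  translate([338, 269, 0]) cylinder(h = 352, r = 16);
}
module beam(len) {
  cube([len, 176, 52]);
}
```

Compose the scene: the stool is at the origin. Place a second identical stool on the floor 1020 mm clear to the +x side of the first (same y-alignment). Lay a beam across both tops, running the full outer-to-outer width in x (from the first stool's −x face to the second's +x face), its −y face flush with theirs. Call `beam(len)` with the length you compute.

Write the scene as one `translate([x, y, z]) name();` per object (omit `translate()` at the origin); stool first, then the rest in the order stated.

stool();
translate([1374, 0, 0]) stool();
translate([0, 0, 384]) beam(1728);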